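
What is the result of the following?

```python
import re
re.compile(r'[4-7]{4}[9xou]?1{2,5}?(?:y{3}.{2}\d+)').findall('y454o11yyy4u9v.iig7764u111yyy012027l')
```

['7764u111yyy012027']

Pattern: exactly 4 of a character in [4-7], then optionally one of [9xou], then 2 to 5 of a literal '1' (lazy); then exactly 3 of the literal 'y', then exactly 2 of any character, then one or more of a digit (non-capturing group).
No capturing groups, so `findall` returns the 1 full match string.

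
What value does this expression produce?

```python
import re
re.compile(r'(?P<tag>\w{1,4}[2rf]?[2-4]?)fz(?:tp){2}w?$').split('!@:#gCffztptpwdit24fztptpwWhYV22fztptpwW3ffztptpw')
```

['!@:#gCffztptpwdit24fztptpwWhYV22fztpt', 'pwW3f', '']

This matches 1 to 4 of a word character, then optionally one of [2rf], then optionally a character in [2-4] (captured as 'tag'); then the literal 'fz', then the literal 'tp' repeated 2 times, then optionally the literal 'w'; then anchored at the end.
Matches to split on: at [37:49] → 'pwW3ffztptpw'.
`re.split` interleaves the captured-group text with the surrounding fragments.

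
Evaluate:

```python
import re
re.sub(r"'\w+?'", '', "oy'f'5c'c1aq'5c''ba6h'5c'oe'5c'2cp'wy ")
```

"oy5c5c'5c5cwy "

Matches: at [2:5] → "'f'"; at [7:13] → "'c1aq'"; at [16:22] → "'ba6h'"; at [24:28] → "'oe'"; at [30:35] → "'2cp'".
Every occurrence is swapped for ''.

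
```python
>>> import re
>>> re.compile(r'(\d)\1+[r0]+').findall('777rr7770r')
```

['7', '7']

After group 1 captures some text, `\1` only succeeds where that same text appears again.
Matches: at [0:5] match '777rr', group 1 = '7'; at [5:10] match '7770r', group 1 = '7'.
One capturing group, so `findall` returns just the captured substring from each match — 2 in all.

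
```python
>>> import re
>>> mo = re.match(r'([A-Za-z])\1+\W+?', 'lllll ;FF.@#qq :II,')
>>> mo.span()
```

(0, 6)

A backreference is literal: `\1` must see the identical characters the first group matched.
With `match`, the pattern is implicitly anchored at the beginning.
The match spans [0:6] → 'lllll '.
Captured: group 1 = 'l'.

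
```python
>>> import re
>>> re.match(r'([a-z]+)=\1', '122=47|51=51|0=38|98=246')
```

None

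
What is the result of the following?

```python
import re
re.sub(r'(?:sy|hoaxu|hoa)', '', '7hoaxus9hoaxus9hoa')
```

'7s9s9'

The regex engine tests alternatives in the order written; an earlier branch that matches wins even if a later one would match more.
Matches: at [1:6] → 'hoaxu'; at [8:13] → 'hoaxu'; at [15:18] → 'hoa'.
`sub` substitutes '' at each match site.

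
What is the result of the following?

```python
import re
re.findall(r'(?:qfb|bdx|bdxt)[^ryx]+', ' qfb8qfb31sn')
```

Matches: at [1:12] → 'qfb8qfb31sn'.
Since nothing is captured, `findall` lists the 1 matched substring directly.

['qfb8qfb31sn']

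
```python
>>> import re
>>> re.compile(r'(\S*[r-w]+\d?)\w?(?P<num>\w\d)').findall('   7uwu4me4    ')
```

This matches zero or more of a non-whitespace character, then one or more of a character in [r-w], then optionally a digit (captured); then optionally a word character; then a word character, then a digit (captured as 'num').
Scanning left to right: at [3:11] match '7uwu4me4', groups = ('7uwu4', 'e4').
2 groups means the one result is a tuple of 2 captured strings — 1 here.

[('7uwu4', 'e4')]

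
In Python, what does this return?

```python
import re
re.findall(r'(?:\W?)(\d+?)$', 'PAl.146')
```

Pattern: optionally a non-word character (non-capturing group); then one or more of a digit (lazy) (captured); then anchored at the end.
Scanning left to right: at [3:7] match '.146', group 1 = '146'.
`findall` collects group 1 from the one match (1 total).

['146']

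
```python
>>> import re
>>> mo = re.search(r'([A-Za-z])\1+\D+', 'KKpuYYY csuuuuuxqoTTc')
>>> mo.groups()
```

('K',)

`\1` has to match the exact text group 1 already captured.
Unlike `match`, `search` isn't anchored — it looks for the pattern anywhere in the string.
The match spans [0:21] → 'KKpuYYY csuuuuuxqoTTc'.
Captured: group 1 = 'K'.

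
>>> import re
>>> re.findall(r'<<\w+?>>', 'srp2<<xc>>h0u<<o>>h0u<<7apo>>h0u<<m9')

['<<xc>>', '<<o>>', '<<7apo>>']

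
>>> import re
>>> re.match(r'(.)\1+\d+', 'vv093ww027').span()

(0, 5)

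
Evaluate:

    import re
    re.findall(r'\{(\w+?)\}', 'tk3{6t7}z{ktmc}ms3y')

Matches: at [3:8] match '{6t7}', group 1 = '6t7'; at [9:15] match '{ktmc}', group 1 = 'ktmc'.
`findall` collects group 1 from each match (2 total).

['6t7', 'ktmc']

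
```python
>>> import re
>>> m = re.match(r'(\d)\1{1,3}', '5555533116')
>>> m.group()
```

`\1` is not a pattern — it's the concrete string captured by group 1, re-applied verbatim.
`re.match` only tries the pattern at the start of the string.
The match spans [0:4] → '5555'.
Captured: group 1 = '5'.

'5555'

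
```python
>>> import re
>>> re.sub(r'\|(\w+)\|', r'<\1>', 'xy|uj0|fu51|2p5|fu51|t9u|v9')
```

Each match is replaced using the text its own group 1 captured.

'xy<uj0>fu51<2p5>fu51<t9u>v9'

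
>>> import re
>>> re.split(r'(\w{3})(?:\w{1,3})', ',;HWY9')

[',;', 'HWY', '']

This matches exactly 3 of a word character (captured); then 1 to 3 of a word character (non-capturing group).
`re.split` interleaves the captured-group text with the surrounding fragments.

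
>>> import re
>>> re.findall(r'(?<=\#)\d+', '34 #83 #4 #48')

['83', '4', '48']

Lookahead/lookbehind check context without consuming it, so the matched span excludes the asserted characters.
Matches: at [4:6] → '83'; at [8:9] → '4'; at [11:13] → '48'.
Since nothing is captured, `findall` lists the 3 matched substrings directly.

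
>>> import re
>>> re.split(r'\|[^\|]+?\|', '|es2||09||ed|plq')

['', '', '', 'plq']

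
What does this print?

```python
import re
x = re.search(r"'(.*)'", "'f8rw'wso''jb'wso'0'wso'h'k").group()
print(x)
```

'f8rw'wso''jb'wso'0'wso'h'

`re.search` scans for the first position where the pattern succeeds.
The match spans [0:26] → "'f8rw'wso''jb'wso'0'wso'h'".
Captured: group 1 = "f8rw'wso''jb'wso'0'wso'h".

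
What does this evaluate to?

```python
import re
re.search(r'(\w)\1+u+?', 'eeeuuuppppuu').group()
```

A backreference is literal: `\1` must see the identical characters the first group matched.
The match spans [0:4] → 'eeeu'.

'eeeu'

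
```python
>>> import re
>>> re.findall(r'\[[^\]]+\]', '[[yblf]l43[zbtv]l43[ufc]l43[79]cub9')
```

['[[yblf]', '[zbtv]', '[ufc]', '[79]']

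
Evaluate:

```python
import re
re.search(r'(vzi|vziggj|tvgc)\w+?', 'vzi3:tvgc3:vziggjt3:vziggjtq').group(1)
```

`re.search` tries every starting position until one works.
The match spans [0:4] → 'vzi3'.
Captured: group 1 = 'vzi'.

'vzi'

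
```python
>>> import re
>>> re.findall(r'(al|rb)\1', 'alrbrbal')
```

A backreference is literal: `\1` must see the identical characters the first group matched.
With a single group, `findall` returns only what that group captured — 1 item.

['rb']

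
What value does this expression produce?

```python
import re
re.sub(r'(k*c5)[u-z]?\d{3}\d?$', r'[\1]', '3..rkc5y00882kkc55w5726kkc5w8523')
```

'3..rkc5y00882kkc55w5726[kkc5]'

This matches zero or more of a literal 'k', then the literal 'c5' (captured); then optionally a character in [u-z], then exactly 3 of a digit, then optionally a digit; then anchored at the end.
Matches: at [23:32] → 'kkc5w8523'.
`\1` in the replacement pulls in group 1's text for each match.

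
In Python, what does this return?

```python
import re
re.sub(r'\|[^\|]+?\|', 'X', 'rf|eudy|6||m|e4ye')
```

'rfX6|Xe4ye'

Matches: at [2:8] → '|eudy|'; at [10:13] → '|m|'.
Each match is replaced by 'X'.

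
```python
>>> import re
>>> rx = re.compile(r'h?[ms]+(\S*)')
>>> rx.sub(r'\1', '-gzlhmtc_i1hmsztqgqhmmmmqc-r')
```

'-gzltc_i1hmsztqgqhmmmmqc-r'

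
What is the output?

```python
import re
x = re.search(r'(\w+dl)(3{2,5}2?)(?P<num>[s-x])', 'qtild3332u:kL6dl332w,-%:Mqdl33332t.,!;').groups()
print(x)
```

The match spans [11:20] → 'kL6dl332w'.
Captured: group 1 = 'kL6dl', group 2 = '332', group 3 = 'w'.

('kL6dl', '332', 'w')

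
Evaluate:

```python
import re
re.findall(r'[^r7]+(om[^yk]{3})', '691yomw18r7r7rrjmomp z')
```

['omw18', 'omp z']

With a single group, `findall` returns only what that group captured — 2 items.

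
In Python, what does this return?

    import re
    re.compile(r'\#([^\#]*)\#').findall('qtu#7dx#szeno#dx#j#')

['7dx', 'dx']

Walking the string: at [3:8] match '#7dx#', group 1 = '7dx'; at [13:17] match '#dx#', group 1 = 'dx'.
One capturing group, so `findall` returns just the captured substring from each match — 2 in all.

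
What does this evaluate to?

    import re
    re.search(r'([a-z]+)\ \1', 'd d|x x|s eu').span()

(0, 3)

After group 1 captures some text, `\1` only succeeds where that same text appears again.
Unlike `match`, `search` isn't anchored — it looks for the pattern anywhere in the string.
The match spans [0:3] → 'd d'.
Captured: group 1 = 'd'.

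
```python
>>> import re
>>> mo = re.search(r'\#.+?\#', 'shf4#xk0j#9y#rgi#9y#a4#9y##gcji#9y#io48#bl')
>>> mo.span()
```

(4, 10)

The `?` after the quantifier makes it lazy — it takes as little as possible before letting the rest of the pattern try.
The match spans [4:10] → '#xk0j#'.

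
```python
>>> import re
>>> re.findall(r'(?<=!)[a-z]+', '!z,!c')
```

The `(?=…)`/`(?<=…)` assertion just peeks at neighbouring text; it doesn't advance the match position.
Scanning left to right: at [1:2] → 'z'; at [4:5] → 'c'.
Since nothing is captured, `findall` lists the 2 matched substrings directly.

['z', 'c']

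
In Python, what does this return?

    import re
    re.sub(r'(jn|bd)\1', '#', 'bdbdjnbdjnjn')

'#jnbd#'

`\1` is not a pattern — it's the concrete string captured by group 1, re-applied verbatim.
Matches: at [0:4] → 'bdbd'; at [8:12] → 'jnjn'.
`sub` substitutes '#' at each match site.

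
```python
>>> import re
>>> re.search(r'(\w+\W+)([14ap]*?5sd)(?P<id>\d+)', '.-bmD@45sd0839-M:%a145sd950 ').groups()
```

('bmD@', '45sd', '0839')

The match spans [2:14] → 'bmD@45sd0839'.
Captured: group 1 = 'bmD@', group 2 = '45sd', group 3 = '0839'.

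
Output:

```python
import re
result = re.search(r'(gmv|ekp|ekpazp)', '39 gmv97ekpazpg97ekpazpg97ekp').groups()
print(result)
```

('gmv',)

`re.search` tries every starting position until one works.
The match spans [3:6] → 'gmv'.
Captured: group 1 = 'gmv'.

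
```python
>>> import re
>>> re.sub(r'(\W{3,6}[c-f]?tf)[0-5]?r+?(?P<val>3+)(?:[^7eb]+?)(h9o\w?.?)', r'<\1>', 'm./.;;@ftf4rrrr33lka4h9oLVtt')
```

This matches 3 to 6 of a non-word character, then optionally a character in [c-f], then the literal 'tf' (captured); then optionally a character in [0-5], then one or more of a literal 'r' (lazy); then one or more of a literal '3' (captured as 'val'); then one or more of any character except [7eb] (lazy) (non-capturing group); then the literal 'h9o', then optionally a word character, then optionally any character (captured).
`\1` in the replacement pulls in group 1's text for each match.

'm<./.;;@ftf>tt'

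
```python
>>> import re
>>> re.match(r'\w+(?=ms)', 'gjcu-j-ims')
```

The `(?=…)`/`(?<=…)` assertion just peeks at neighbouring text; it doesn't advance the match position.
`match` is anchored at position 0; if the pattern doesn't fit there, it returns None.
Here the pattern fails at index 0, so the call returns None.

None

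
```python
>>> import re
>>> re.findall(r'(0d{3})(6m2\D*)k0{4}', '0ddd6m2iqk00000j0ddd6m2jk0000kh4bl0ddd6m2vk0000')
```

The pattern matches a literal '0', then exactly 3 of the literal 'd' (captured); then the literal '6m2', then zero or more of a non-digit (captured); then the literal 'k', then exactly 4 of the literal '0'.
Scanning left to right: at [0:14] match '0ddd6m2iqk0000', groups = ('0ddd', '6m2iq'); at [16:29] match '0ddd6m2jk0000', groups = ('0ddd', '6m2j'); at [34:47] match '0ddd6m2vk0000', groups = ('0ddd', '6m2v').
Multiple groups make `findall` return tuples — one 2-tuple for each match.

[('0ddd', '6m2iq'), ('0ddd', '6m2j'), ('0ddd', '6m2v')]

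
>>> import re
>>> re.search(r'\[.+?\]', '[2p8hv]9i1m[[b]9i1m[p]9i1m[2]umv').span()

Lazy quantifiers expand one character at a time until the remainder of the pattern can match.
The match spans [0:7] → '[2p8hv]'.

(0, 7)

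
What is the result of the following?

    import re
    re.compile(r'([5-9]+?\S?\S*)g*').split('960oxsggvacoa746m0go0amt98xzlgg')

['', '960oxsggvacoa746m0go0amt98xzlgg', '']

The pattern matches one or more of a character in [5-9] (lazy), then optionally a non-whitespace character, then zero or more of a non-whitespace character (captured); then zero or more of a literal 'g'.
Matches to split on: at [0:31] → '960oxsggvacoa746m0go0amt98xzlgg'.
The group in the pattern means `split` returns the separators' captures alongside the pieces.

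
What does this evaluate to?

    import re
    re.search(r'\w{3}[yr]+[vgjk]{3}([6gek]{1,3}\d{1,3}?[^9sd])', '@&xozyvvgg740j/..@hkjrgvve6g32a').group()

A `+?`/`*?`/`{m,n}?` starts at its minimum and grows only as far as needed for what follows to match.
The match spans [2:12] → 'xozyvvgg74'.

'xozyvvgg74'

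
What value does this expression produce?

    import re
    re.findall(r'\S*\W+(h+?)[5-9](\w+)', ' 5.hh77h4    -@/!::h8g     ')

[('h', 'g')]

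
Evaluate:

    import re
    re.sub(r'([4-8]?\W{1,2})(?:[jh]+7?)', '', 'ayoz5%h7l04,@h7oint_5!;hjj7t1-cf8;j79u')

'ayozl0oint_t1-cf9u'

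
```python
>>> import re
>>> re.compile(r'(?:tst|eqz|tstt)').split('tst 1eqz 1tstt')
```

['', ' 1', ' 1', 't']

The regex engine tests alternatives in the order written; an earlier branch that matches wins even if a later one would match more.
Matches to split on: at [0:3] → 'tst'; at [5:8] → 'eqz'; at [10:13] → 'tst'.
Each match becomes a cut point; 4 segments remain.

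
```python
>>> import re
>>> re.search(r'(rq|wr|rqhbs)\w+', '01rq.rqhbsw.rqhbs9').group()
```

Unlike `match`, `search` isn't anchored — it looks for the pattern anywhere in the string.
The match spans [5:11] → 'rqhbsw'.
Captured: group 1 = 'rq'.

'rqhbsw'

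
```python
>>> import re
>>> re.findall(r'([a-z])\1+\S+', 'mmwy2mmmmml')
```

The backreference `\1` re-matches whatever the first group consumed, character for character.
Because there's exactly one group, `findall` drops the full match and keeps group 1 from the one hit.

['m']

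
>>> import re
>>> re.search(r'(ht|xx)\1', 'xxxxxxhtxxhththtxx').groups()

('xx',)

`\1` has to match the exact text group 1 already captured.
`search` walks the string left to right and returns the first match it finds.
The match spans [0:4] → 'xxxx'.
Captured: group 1 = 'xx'.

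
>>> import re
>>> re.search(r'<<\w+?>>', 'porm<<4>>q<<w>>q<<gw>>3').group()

'<<4>>'

`re.search` tries every starting position until one works.
The match spans [4:9] → '<<4>>'.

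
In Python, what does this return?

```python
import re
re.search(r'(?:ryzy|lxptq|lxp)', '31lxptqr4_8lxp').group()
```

'lxptq'

The regex engine tests alternatives in the order written; an earlier branch that matches wins even if a later one would match more.
`search` walks the string left to right and returns the first match it finds.
The match spans [2:7] → 'lxptq'.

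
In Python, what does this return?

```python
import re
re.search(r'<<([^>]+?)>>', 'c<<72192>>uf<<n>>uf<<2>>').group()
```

'<<72192>>'

`re.search` tries every starting position until one works.
The match spans [1:10] → '<<72192>>'.
Captured: group 1 = '72192'.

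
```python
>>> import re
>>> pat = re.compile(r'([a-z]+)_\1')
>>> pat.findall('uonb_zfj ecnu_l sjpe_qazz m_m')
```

A backreference is literal: `\1` must see the identical characters the first group matched.
One capturing group, so `findall` returns just the captured substring from the one match — 1 in all.

['m']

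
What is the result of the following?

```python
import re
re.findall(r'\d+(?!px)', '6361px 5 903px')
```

The negative lookaround is zero-width — it rules out positions where the adjacent text would match, without consuming anything.
No capturing groups, so `findall` returns the 3 full match strings.

['636', '5', '90']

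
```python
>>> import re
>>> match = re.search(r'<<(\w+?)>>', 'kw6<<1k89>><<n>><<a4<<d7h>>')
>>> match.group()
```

'<<1k89>>'

The match spans [3:11] → '<<1k89>>'.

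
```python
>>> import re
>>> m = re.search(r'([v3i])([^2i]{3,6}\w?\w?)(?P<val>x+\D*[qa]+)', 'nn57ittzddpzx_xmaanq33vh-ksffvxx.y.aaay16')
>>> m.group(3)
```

'x_xmaanq'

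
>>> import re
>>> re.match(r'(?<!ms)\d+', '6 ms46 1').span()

(0, 1)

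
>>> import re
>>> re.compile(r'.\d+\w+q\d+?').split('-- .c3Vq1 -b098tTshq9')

Pattern: any character, then one or more of a digit; then one or more of a word character, then the literal 'q'; then one or more of a digit (lazy).
Matches to split on: at [4:9] → 'c3Vq1'; at [11:21] → 'b098tTshq9'.
Each match becomes a cut point; 3 segments remain.

['-- .', ' -', '']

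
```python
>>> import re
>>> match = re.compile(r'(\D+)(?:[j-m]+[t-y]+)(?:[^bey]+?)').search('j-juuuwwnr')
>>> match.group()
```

With the lazy modifier that quantifier settles for the fewest repetitions that let the rest of the pattern succeed (the atoms after it are unaffected and can still be greedy).
The match spans [0:9] → 'j-juuuwwn'.

'j-juuuwwn'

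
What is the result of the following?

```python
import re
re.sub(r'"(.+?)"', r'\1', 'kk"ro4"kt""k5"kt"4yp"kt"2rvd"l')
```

With the lazy modifier that quantifier settles for the fewest repetitions that let the rest of the pattern succeed (the atoms after it are unaffected and can still be greedy).
Matches: at [2:7] → '"ro4"'; at [9:14] → '""k5"'; at [16:21] → '"4yp"'; at [23:29] → '"2rvd"'.
Each match is replaced using the text its own group 1 captured.

'kkro4kt"k5kt4ypkt2rvdl'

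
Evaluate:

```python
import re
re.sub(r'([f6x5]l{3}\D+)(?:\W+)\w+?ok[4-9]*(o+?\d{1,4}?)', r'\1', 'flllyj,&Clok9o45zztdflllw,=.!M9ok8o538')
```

Because the quantifier is non-greedy, it stops expanding at the earliest point where the rest of the pattern can succeed.
`\1` in the replacement pulls in group 1's text for each match.

'flllyj,5zztdflllw,=.38'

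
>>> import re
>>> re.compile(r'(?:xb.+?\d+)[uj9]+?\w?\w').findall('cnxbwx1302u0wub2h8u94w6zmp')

['xbwx1302u0w']

Pattern: the literal 'xb', then one or more of any character (lazy), then one or more of a digit (non-capturing group); then one or more of one of [uj9] (lazy); then optionally a word character, then a word character.
Matches: at [2:13] → 'xbwx1302u0w'.
No capturing groups, so `findall` returns the 1 full match string.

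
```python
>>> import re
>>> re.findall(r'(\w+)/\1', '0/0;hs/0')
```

['0']

After group 1 captures some text, `\1` only succeeds where that same text appears again.
Walking the string: at [0:3] match '0/0', group 1 = '0'.
`findall` collects group 1 from the one match (1 total).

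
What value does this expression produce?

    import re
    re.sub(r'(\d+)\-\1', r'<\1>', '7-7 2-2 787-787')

'<7> <2> <787>'

`\1` has to match the exact text group 1 already captured.
`\1` in the replacement pulls in group 1's text for each match.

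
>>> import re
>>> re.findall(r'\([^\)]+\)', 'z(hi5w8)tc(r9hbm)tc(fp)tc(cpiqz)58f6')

['(hi5w8)', '(r9hbm)', '(fp)', '(cpiqz)']

With no groups in the pattern, `findall` gives back each whole match — 4 here.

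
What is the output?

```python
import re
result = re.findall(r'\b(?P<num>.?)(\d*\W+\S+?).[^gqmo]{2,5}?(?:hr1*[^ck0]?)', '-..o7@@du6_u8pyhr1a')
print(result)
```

[('o', '7@@du')]

This matches a word boundary (`\b`, zero-width); then optionally any character (captured as 'num'); then zero or more of a digit, then one or more of a non-word character, then one or more of a non-whitespace character (lazy) (captured); then any character, then 2 to 5 of any character except [gqmo] (lazy); then the literal 'hr', then zero or more of the literal '1', then optionally any character except [ck0] (non-capturing group).
Because the quantifier is non-greedy, it stops expanding at the earliest point where the rest of the pattern can succeed.
Matches: at [3:19] match 'o7@@du6_u8pyhr1a', groups = ('o', '7@@du').
2 groups means the one result is a tuple of 2 captured strings — 1 here.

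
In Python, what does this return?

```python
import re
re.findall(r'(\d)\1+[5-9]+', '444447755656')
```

`\1` is not a pattern — it's the concrete string captured by group 1, re-applied verbatim.
Scanning left to right: at [0:12] match '444447755656', group 1 = '4'.
With a single group, `findall` returns only what that group captured — 1 item.

['4']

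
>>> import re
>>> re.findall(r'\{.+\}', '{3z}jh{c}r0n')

['{3z}jh{c}']

Since nothing is captured, `findall` lists the 1 matched substring directly.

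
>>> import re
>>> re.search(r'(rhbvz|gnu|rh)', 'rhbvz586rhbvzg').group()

'rhbvz'

Alternation isn't longest-match — the leftmost alternative that fits at this position is chosen.
The match spans [0:5] → 'rhbvz'.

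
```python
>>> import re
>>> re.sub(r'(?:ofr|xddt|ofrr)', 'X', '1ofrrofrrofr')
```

`|` is ordered: at each position the engine commits to the first alternative that works.
`sub` substitutes 'X' at each match site.

'1XrXrX'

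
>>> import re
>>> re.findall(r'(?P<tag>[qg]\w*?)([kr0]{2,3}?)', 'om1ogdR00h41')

[('gdR', '00')]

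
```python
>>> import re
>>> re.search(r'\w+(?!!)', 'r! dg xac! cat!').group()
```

`(?!…)`/`(?<!…)` only lets a position through if the neighbouring text does NOT match; no characters are consumed.
The match spans [3:5] → 'dg'.

'dg'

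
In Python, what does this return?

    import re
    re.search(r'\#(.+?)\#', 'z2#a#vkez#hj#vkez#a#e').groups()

The match spans [2:5] → '#a#'.
Captured: group 1 = 'a'.

('a',)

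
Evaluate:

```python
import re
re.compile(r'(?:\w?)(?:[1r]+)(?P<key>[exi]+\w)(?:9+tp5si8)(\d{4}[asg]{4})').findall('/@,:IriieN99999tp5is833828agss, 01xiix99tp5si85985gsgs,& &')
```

[('xiix9', '5985gsgs')]

The pattern matches optionally a word character (non-capturing group); then one or more of one of [1r] (non-capturing group); then one or more of one of [exi], then a word character (captured as 'key'); then one or more of the literal '9', then the literal 'tp5', then the literal 'si8' (non-capturing group); then exactly 4 of a digit, then exactly 4 of one of [asg] (captured).
Scanning left to right: at [32:54] match '01xiix99tp5si85985gsgs', groups = ('xiix9', '5985gsgs').
Multiple groups make `findall` return tuples — one 2-tuple for the one match.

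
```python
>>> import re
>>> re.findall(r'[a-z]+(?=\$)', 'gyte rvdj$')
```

['rvdj']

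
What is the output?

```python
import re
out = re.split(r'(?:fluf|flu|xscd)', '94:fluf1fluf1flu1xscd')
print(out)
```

Alternation isn't longest-match — the leftmost alternative that fits at this position is chosen.
Each match becomes a cut point; 5 segments remain.

['94:', '1', '1', '1', '']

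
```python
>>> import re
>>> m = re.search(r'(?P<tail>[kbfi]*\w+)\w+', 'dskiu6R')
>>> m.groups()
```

('dskiu6',)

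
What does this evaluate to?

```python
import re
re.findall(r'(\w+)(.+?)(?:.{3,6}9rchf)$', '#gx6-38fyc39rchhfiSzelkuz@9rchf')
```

The `?` after the quantifier makes it lazy — it takes as little as possible before letting the rest of the pattern try.
With 2 capturing groups, `findall` returns a 2-tuple per match.

[('gx6', '-38fyc39rchhfiSz')]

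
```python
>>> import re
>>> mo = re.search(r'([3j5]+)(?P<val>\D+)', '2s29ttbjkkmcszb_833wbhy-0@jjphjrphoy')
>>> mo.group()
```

'jkkmcszb_'

This matches one or more of one of [3j5] (captured); then one or more of a non-digit (captured as 'val').
`re.search` scans for the first position where the pattern succeeds.
The match spans [7:16] → 'jkkmcszb_'.
Captured: group 1 = 'j', group 2 = 'kkmcszb_'.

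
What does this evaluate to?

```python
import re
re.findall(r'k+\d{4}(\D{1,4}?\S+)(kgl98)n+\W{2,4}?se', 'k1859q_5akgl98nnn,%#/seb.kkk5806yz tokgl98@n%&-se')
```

Pattern: one or more of a literal 'k', then exactly 4 of a digit; then 1 to 4 of a non-digit (lazy), then one or more of a non-whitespace character (captured); then the literal 'kg', then the literal 'l98' (captured); then one or more of a literal 'n', then 2 to 4 of a non-word character (lazy), then the literal 'se'.
Walking the string: at [0:23] match 'k1859q_5akgl98nnn,%#/se', groups = ('q_5a', 'kgl98').
`findall` packs the 2 group values into a tuple for every match.

[('q_5a', 'kgl98')]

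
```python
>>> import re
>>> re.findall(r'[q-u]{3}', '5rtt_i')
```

['rtt']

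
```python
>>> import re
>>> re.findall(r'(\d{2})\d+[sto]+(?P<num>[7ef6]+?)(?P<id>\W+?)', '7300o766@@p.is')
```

Pattern: exactly 2 of a digit (captured); then one or more of a digit; then one or more of one of [sto]; then one or more of one of [7ef6] (lazy) (captured as 'num'); then one or more of a non-word character (lazy) (captured as 'id').
The `?` after the quantifier makes it lazy — it takes as little as possible before letting the rest of the pattern try.
Matches: at [0:9] match '7300o766@', groups = ('73', '766', '@').
3 groups means the one result is a tuple of 3 captured strings — 1 here.

[('73', '766', '@')]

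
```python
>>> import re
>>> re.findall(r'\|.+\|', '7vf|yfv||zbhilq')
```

['|yfv||']

Since nothing is captured, `findall` lists the 1 matched substring directly.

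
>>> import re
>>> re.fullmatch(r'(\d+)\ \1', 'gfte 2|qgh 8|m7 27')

`re.fullmatch` is like wrapping the pattern in `^…$` (in single-line mode).
Here there's no way to consume every character, so the call returns None.

None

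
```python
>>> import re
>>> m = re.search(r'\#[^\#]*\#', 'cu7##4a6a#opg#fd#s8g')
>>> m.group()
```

'##'

The match spans [3:5] → '##'.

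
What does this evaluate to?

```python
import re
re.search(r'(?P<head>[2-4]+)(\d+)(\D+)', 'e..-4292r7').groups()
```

('42', '92', 'r')

Pattern: one or more of a character in [2-4] (captured as 'head'); then one or more of a digit (captured); then one or more of a non-digit (captured).
`search` walks the string left to right and returns the first match it finds.
The match spans [4:9] → '4292r'.
Captured: group 1 = '42', group 2 = '92', group 3 = 'r'.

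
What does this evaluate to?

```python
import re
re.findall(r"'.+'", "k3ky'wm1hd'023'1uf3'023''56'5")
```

["'wm1hd'023'1uf3'023''56'"]

Scanning left to right: at [4:28] → "'wm1hd'023'1uf3'023''56'".
`findall` yields the raw match text (1 of them) because the pattern has no groups.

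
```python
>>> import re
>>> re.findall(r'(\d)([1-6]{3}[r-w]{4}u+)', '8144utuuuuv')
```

[('8', '144utuuuu')]

Multiple groups make `findall` return tuples — one 2-tuple for the one match.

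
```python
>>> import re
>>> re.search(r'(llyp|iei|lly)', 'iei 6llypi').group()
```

`search` walks the string left to right and returns the first match it finds.
The match spans [0:3] → 'iei'.
Captured: group 1 = 'iei'.

'iei'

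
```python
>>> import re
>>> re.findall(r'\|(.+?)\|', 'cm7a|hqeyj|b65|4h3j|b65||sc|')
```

`findall` collects group 1 from each match (3 total).

['hqeyj', '4h3j', '|sc']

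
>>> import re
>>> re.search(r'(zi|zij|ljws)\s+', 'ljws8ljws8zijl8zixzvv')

None

`re.search` tries every starting position until one works.
Here nothing in the string fits, so the call returns None.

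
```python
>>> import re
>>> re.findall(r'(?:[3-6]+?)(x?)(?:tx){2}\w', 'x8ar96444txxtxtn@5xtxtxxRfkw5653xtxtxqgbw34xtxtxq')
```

Pattern: one or more of a character in [3-6] (lazy) (non-capturing group); then optionally a literal 'x' (captured); then the literal 'tx' repeated 2 times, then a word character.
`findall` collects group 1 from each match (3 total).

['x', 'x', 'x']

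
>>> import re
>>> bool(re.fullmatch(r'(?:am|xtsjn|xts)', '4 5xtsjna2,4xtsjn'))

`re.fullmatch` is like wrapping the pattern in `^…$` (in single-line mode).
Here the string isn't matched end-to-end, so the call returns None, and `bool(None)` is False.

False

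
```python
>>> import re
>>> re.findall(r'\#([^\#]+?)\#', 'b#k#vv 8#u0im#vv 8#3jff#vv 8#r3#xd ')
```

['k', 'u0im', '3jff', 'r3']

Matches: at [1:4] match '#k#', group 1 = 'k'; at [8:14] match '#u0im#', group 1 = 'u0im'; at [18:24] match '#3jff#', group 1 = '3jff'; at [28:32] match '#r3#', group 1 = 'r3'.
`findall` collects group 1 from each match (4 total).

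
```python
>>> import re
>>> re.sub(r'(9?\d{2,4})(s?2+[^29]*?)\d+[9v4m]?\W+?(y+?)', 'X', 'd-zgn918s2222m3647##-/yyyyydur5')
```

'd-zgnXyyyydur5'

The pattern matches optionally the literal '9', then 2 to 4 of a digit (captured); then optionally the literal 's', then one or more of the literal '2', then zero or more of any character except [29] (lazy) (captured); then one or more of a digit, then optionally one of [9v4m], then one or more of a non-word character (lazy); then one or more of a literal 'y' (lazy) (captured).
The `?` after the quantifier makes it lazy — it takes as little as possible before letting the rest of the pattern try.
Matches: at [5:23] → '918s2222m3647##-/y'.
Every occurrence is swapped for 'X'.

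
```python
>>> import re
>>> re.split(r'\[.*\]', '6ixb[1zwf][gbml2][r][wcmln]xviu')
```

Matches to split on: at [4:27] → '[1zwf][gbml2][r][wcmln]'.
`split` removes every match and returns the 2 fragments in between.

['6ixb', 'xviu']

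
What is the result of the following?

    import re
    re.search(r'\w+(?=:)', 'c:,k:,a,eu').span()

(0, 1)

Lookahead/lookbehind check context without consuming it, so the matched span excludes the asserted characters.
The match spans [0:1] → 'c'.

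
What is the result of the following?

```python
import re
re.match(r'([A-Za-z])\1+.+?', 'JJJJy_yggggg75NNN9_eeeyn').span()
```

(0, 5)

The backreference `\1` re-matches whatever the first group consumed, character for character.
`re.match` only tries the pattern at the start of the string.
The match spans [0:5] → 'JJJJy'.
Captured: group 1 = 'J'.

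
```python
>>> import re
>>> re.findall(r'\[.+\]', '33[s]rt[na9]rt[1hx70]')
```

Since nothing is captured, `findall` lists the 1 matched substring directly.

['[s]rt[na9]rt[1hx70]']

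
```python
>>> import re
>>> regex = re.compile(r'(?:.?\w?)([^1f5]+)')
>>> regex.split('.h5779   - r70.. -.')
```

This matches optionally any character, then optionally a word character (non-capturing group); then one or more of any character except [1f5] (captured).
Matches to split on: at [0:2] → '.h'; at [2:19] → '5779   - r70.. -.'.
Because the pattern has a capturing group, `split` also inserts each captured text between the pieces.

['', 'h', '', '79   - r70.. -.', '']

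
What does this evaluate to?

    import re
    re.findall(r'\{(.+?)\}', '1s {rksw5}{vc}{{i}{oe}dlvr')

['rksw5', 'vc', '{i', 'oe']

With the lazy modifier that quantifier settles for the fewest repetitions that let the rest of the pattern succeed (the atoms after it are unaffected and can still be greedy).
Scanning left to right: at [3:10] match '{rksw5}', group 1 = 'rksw5'; at [10:14] match '{vc}', group 1 = 'vc'; at [14:18] match '{{i}', group 1 = '{i'; at [18:22] match '{oe}', group 1 = 'oe'.
Because there's exactly one group, `findall` drops the full match and keeps group 1 from each hit.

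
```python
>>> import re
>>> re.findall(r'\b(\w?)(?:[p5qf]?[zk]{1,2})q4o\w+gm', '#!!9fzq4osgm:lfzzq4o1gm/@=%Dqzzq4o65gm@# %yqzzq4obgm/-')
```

['9', 'l', 'D', 'y']

Pattern: a word boundary (`\b`, zero-width); then optionally a word character (captured); then optionally one of [p5qf], then 1 to 2 of one of [zk] (non-capturing group); then the literal 'q4o', then one or more of a word character, then the literal 'gm'.
Scanning left to right: at [3:12] match '9fzq4osgm', group 1 = '9'; at [13:23] match 'lfzzq4o1gm', group 1 = 'l'; at [27:38] match 'Dqzzq4o65gm', group 1 = 'D'; at [42:52] match 'yqzzq4obgm', group 1 = 'y'.
Because there's exactly one group, `findall` drops the full match and keeps group 1 from each hit.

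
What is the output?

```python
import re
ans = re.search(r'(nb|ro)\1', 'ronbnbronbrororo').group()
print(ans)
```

nbnb

`\1` is not a pattern — it's the concrete string captured by group 1, re-applied verbatim.
`re.search` tries every starting position until one works.
The match spans [2:6] → 'nbnb'.
Captured: group 1 = 'nb'.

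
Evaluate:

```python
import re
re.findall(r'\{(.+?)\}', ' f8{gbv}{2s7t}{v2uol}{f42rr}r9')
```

Lazy quantifiers expand one character at a time until the remainder of the pattern can match.
One capturing group, so `findall` returns just the captured substring from each match — 4 in all.

['gbv', '2s7t', 'v2uol', 'f42rr']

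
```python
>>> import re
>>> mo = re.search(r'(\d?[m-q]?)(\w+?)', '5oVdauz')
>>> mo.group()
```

'5oV'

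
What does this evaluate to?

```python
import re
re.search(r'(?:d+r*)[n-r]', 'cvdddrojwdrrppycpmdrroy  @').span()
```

The pattern matches one or more of a literal 'd', then zero or more of a literal 'r' (non-capturing group); then a character in [n-r].
The match spans [2:7] → 'dddro'.

(2, 7)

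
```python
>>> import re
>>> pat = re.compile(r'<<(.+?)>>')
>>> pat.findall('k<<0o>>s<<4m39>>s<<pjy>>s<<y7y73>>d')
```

A `+?`/`*?`/`{m,n}?` starts at its minimum and grows only as far as needed for what follows to match.
Scanning left to right: at [1:7] match '<<0o>>', group 1 = '0o'; at [8:16] match '<<4m39>>', group 1 = '4m39'; at [17:24] match '<<pjy>>', group 1 = 'pjy'; at [25:34] match '<<y7y73>>', group 1 = 'y7y73'.
One capturing group, so `findall` returns just the captured substring from each match — 4 in all.

['0o', '4m39', 'pjy', 'y7y73']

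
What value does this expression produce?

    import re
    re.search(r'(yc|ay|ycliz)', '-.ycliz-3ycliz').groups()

The match spans [2:4] → 'yc'.
Captured: group 1 = 'yc'.

('yc',)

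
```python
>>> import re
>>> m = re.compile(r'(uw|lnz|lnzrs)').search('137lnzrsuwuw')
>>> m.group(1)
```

Alternation tries branches left to right and keeps the first one that lets the overall match succeed at that position.
`re.search` tries every starting position until one works.
The match spans [3:6] → 'lnz'.
Captured: group 1 = 'lnz'.

'lnz'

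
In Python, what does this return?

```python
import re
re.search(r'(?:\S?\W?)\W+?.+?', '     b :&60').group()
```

'   '

Pattern: optionally a non-whitespace character, then optionally a non-word character (non-capturing group); then one or more of a non-word character (lazy), then one or more of any character (lazy).
With the lazy modifier that quantifier settles for the fewest repetitions that let the rest of the pattern succeed (the atoms after it are unaffected and can still be greedy).
`re.search` tries every starting position until one works.
The match spans [0:3] → '   '.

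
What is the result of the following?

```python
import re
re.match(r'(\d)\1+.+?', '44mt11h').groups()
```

('4',)

The match spans [0:3] → '44m'.
Captured: group 1 = '4'.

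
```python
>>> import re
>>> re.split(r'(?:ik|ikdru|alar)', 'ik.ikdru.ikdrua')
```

['', '.', 'dru.', 'drua']

Alternation isn't longest-match — the leftmost alternative that fits at this position is chosen.
Matches to split on: at [0:2] → 'ik'; at [3:5] → 'ik'; at [9:11] → 'ik'.
The string is cut at each match, leaving 4 pieces.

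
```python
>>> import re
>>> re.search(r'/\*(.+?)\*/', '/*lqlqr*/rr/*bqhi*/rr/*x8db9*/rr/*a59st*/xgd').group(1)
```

'lqlqr'

A `+?`/`*?`/`{m,n}?` starts at its minimum and grows only as far as needed for what follows to match.
`search` walks the string left to right and returns the first match it finds.
The match spans [0:9] → '/*lqlqr*/'.
Captured: group 1 = 'lqlqr'.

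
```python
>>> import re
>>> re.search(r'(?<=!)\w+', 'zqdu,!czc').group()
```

'czc'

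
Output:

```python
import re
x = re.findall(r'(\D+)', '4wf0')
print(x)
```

['wf']

The pattern matches one or more of a non-digit (captured).
Walking the string: at [1:3] match 'wf', group 1 = 'wf'.
`findall` collects group 1 from the one match (1 total).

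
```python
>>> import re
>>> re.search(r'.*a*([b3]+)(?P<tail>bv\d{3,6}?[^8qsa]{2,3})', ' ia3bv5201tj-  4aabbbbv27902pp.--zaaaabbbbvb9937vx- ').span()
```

(0, 29)

This matches zero or more of any character, then zero or more of the literal 'a'; then one or more of one of [b3] (captured); then the literal 'bv', then 3 to 6 of a digit (lazy), then 2 to 3 of any character except [8qsa] (captured as 'tail').
Unlike `match`, `search` isn't anchored — it looks for the pattern anywhere in the string.
The match spans [0:29] → ' ia3bv5201tj-  4aabbbbv27902p'.
Captured: group 1 = 'b', group 2 = 'bv27902p'.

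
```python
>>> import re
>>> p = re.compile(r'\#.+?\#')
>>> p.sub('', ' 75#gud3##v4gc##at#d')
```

' 75d'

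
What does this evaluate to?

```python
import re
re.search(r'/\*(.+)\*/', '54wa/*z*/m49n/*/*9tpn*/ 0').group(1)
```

'z*/m49n/*/*9tpn'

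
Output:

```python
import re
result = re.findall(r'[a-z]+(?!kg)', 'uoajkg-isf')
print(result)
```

Because the assertion is negative and zero-width, positions next to the forbidden text are skipped.
Walking the string: at [0:6] → 'uoajkg'; at [7:10] → 'isf'.
With no groups in the pattern, `findall` gives back each whole match — 2 here.

['uoajkg', 'isf']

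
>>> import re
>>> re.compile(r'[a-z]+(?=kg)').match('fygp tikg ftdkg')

None

The `(?=…)`/`(?<=…)` assertion just peeks at neighbouring text; it doesn't advance the match position.
`re.match` won't scan ahead — the pattern has to work from the very first character.
Here the string doesn't start with a match, so the call returns None.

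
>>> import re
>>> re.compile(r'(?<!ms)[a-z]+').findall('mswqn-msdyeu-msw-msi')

The negative lookahead/lookbehind blocks any match where the forbidden context is present.
Since nothing is captured, `findall` lists the 4 matched substrings directly.

['mswqn', 'msdyeu', 'msw', 'msi']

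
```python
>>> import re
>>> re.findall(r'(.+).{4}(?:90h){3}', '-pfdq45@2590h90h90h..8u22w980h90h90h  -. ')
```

['-pfdq4']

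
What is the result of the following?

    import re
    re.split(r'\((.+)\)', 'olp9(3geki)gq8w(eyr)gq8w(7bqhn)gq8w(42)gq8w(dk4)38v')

['olp9', '3geki)gq8w(eyr)gq8w(7bqhn)gq8w(42)gq8w(dk4', '38v']

Matches to split on: at [4:48] → '(3geki)gq8w(eyr)gq8w(7bqhn)gq8w(42)gq8w(dk4)'.
The group in the pattern means `split` returns the separators' captures alongside the pieces.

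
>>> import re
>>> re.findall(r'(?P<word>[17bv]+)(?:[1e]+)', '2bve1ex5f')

['bv']

The pattern matches one or more of one of [17bv] (captured as 'word'); then one or more of one of [1e] (non-capturing group).
Because there's exactly one group, `findall` drops the full match and keeps group 1 from the one hit.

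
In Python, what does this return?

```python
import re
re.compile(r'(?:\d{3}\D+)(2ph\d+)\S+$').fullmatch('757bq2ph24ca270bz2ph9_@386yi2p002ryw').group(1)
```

The match spans [0:36] → '757bq2ph24ca270bz2ph9_@386yi2p002ryw'.
Captured: group 1 = '2ph24'.

'2ph24'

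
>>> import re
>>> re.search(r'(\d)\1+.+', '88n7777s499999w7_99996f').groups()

`\1` is not a pattern — it's the concrete string captured by group 1, re-applied verbatim.
`re.search` scans for the first position where the pattern succeeds.
The match spans [0:23] → '88n7777s499999w7_99996f'.
Captured: group 1 = '8'.

('8',)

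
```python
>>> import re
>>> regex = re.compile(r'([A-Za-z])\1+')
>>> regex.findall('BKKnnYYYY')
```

The backreference `\1` re-matches whatever the first group consumed, character for character.
Walking the string: at [1:3] match 'KK', group 1 = 'K'; at [3:5] match 'nn', group 1 = 'n'; at [5:9] match 'YYYY', group 1 = 'Y'.
One capturing group, so `findall` returns just the captured substring from each match — 3 in all.

['K', 'n', 'Y']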